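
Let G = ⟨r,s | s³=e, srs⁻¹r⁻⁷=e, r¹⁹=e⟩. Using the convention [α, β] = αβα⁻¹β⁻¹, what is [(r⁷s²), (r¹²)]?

[(r⁷s²), (r¹²)] = (r⁷s²)·(r¹²)·(r⁷s²)⁻¹·(r¹²)⁻¹.
  (r⁷s²) · (r¹²) = r⁶s²
  (r⁶s²) · (r⁸s) = r¹⁸
  (r¹⁸) · (r⁷) = r⁶

Answer: r⁶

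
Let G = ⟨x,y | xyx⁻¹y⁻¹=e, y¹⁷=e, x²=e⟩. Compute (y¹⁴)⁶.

Compute successive powers of (y¹⁴), reducing at each step:
  (y¹⁴)²: (y¹⁴) · y¹⁴ = y¹¹
  (y¹⁴)³: (y¹¹) · y¹⁴ = y⁸
  (y¹⁴)⁴: (y⁸) · y¹⁴ = y⁵
  (y¹⁴)⁵: (y⁵) · y¹⁴ = y²
  (y¹⁴)⁶: (y²) · y¹⁴ = y¹⁶

Answer: y¹⁶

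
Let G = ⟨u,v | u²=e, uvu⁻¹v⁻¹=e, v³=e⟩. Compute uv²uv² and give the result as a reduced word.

Multiply left to right, reducing at each step:
  u · v² = uv²
  (uv²) · u = v²
  (v²) · v² = v

Answer: v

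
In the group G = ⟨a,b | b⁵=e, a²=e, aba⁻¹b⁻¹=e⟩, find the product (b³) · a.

Compute (b³) · a by multiplying left to right and reducing via the relations at each step:
  (b³) · a = ab³

Answer: ab³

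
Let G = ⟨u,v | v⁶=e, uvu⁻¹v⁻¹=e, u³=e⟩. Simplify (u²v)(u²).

Compute (u²v) · (u²) by multiplying left to right and reducing via the relations at each step:
  (u²v) · u² = uv

Answer: uv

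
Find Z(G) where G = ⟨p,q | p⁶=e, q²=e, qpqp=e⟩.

An element z ∈ Z(G) iff z commutes with every generator.
For example p³ is central: (p³)·p = p⁴ = p·(p³); (p³)·q = p³q = q·(p³).
Whereas p ∉ Z(G) since p·q = pq ≠ p⁵q = q·p.
Checking each of the 12 elements this way gives Z(G) = {e, p³}, of order 2.

Answer: {e, p³}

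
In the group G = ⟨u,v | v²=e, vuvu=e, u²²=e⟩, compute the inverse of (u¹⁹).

The order of (u¹⁹) is 22 (smallest k with (u¹⁹)ᵏ = e), so (u¹⁹)⁻¹ = (u¹⁹)²¹ = u³.
Check: (u¹⁹) · (u³) → (u¹⁹) · u³ = e, giving e as required.

Answer: u³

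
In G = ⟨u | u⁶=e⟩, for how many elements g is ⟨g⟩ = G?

G is cyclic of order 6. An element generates G iff its order is 6, and a cyclic group of order 6 has exactly φ(6) = 2 such elements.

Answer: 2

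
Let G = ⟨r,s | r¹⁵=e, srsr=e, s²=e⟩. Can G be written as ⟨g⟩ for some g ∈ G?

Every cyclic group is abelian. But r·s = rs while s·r = r¹⁴s, so r·s ≠ s·r and G is not abelian. Hence G is not cyclic.

Answer: No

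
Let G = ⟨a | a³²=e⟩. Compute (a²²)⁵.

Compute successive powers of (a²²), reducing at each step:
  (a²²)²: (a²²) · a²² = a¹²
  (a²²)³: (a¹²) · a²² = a²
  (a²²)⁴: (a²) · a²² = a²⁴
  (a²²)⁵: (a²⁴) · a²² = a¹⁴

Answer: a¹⁴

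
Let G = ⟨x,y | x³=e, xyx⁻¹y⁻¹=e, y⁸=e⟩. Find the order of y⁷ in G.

Compute successive powers until reaching e:
  (y⁷)¹ = y⁷, (y⁷)² = y⁶, (y⁷)³ = y⁵, (y⁷)⁴ = y⁴, (y⁷)⁵ = y³, (y⁷)⁶ = y², (y⁷)⁷ = y, (y⁷)⁸ = e.
The smallest positive k with (y⁷)ᵏ = e is 8.

Answer: 8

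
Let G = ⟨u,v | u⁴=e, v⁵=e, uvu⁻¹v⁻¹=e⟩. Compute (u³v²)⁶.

Compute successive powers of (u³v²), reducing at each step:
  (u³v²)²: (u³v²) · u³ = u²v²;   (u²v²) · v² = u²v⁴
  (u³v²)³: (u²v⁴) · u³ = uv⁴;   (uv⁴) · v² = uv
  (u³v²)⁴: (uv) · u³ = v;   v · v² = v³
  (u³v²)⁵: (v³) · u³ = u³v³;   (u³v³) · v² = u³
  (u³v²)⁶: (u³) · u³ = u²;   (u²) · v² = u²v²

Answer: u²v²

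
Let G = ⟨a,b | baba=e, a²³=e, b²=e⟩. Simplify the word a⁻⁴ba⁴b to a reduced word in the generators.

Multiply left to right, reducing at each step:
  (a¹⁹) · b = a¹⁹b
  (a¹⁹b) · a⁴ = a¹⁵b
  (a¹⁵b) · b = a¹⁵

Answer: a¹⁵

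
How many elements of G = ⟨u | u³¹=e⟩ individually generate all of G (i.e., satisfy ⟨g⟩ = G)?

G is cyclic of order 31. An element generates G iff its order is 31, and a cyclic group of order 31 has exactly φ(31) = 30 such elements.

Answer: 30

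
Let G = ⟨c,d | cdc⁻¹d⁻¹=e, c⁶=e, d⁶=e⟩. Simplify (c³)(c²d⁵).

Compute (c³) · (c²d⁵) by multiplying left to right and reducing via the relations at each step:
  (c³) · c² = c⁵
  (c⁵) · d⁵ = c⁵d⁵

Answer: c⁵d⁵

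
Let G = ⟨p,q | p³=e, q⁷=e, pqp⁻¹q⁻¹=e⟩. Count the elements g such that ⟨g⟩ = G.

G is cyclic of order 21. An element generates G iff its order is 21, and a cyclic group of order 21 has exactly φ(21) = 12 such elements.

Answer: 12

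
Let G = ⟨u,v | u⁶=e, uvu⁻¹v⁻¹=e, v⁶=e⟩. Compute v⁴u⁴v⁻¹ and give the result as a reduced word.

Multiply left to right, reducing at each step:
  (v⁴) · u⁴ = u⁴v⁴
  (u⁴v⁴) · v⁻¹ = u⁴v³

Answer: u⁴v³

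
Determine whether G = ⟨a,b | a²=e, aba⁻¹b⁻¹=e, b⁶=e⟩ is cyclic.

|G| = 12, but the maximum element order in G is 6 < 12. No single element generates all of G, so G is not cyclic.

Answer: No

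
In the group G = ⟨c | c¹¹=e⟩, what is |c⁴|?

Compute successive powers until reaching e:
  (c⁴)¹ = c⁴, (c⁴)² = c⁸, (c⁴)³ = c, (c⁴)⁴ = c⁵, (c⁴)⁵ = c⁹, (c⁴)⁶ = c², (c⁴)⁷ = c⁶, (c⁴)⁸ = c¹⁰, (c⁴)⁹ = c³, (c⁴)¹⁰ = c⁷, (c⁴)¹¹ = e.
The smallest positive k with (c⁴)ᵏ = e is 11.

Answer: 11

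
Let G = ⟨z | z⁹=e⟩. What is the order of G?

G is generated by a single element, so G is cyclic. The relator gives z⁹ = e and no smaller power is forced to be e, so the 9 powers {e, z, z², z³, z⁴, z⁵, z⁶, z⁷, z⁸} are distinct. Hence |G| = 9.

Answer: 9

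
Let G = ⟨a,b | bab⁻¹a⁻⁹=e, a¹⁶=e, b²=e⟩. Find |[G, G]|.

G' = [G, G] is generated by all commutators. The generator-pair commutators are: [a, b] = a⁸.
The subgroup they normally generate is {e, a⁸}, of order 2.
Check: |G/G'| = 32/2 = 16 is the order of the abelianisation.

Answer: 2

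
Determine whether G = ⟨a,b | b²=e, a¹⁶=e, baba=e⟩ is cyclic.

Every cyclic group is abelian. But a·b = ab while b·a = a¹⁵b, so a·b ≠ b·a and G is not abelian. Hence G is not cyclic.

Answer: No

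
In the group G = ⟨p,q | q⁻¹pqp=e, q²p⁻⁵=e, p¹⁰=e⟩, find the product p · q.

Compute p · q by multiplying left to right and reducing via the relations at each step:
  p · q = pq

Answer: pq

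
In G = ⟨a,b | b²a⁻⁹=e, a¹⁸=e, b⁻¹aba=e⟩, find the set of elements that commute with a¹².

⟨a¹²⟩ ⊆ C_G(a¹²) since powers of a¹² commute with a¹²; so |C_G(a¹²)| ≥ |⟨a¹²⟩| = 3.
By orbit–stabilizer, |C_G(a¹²)| = |G| / |conj. class of a¹²| = 36 / 2 = 18.
The 18 elements commuting with a¹² are {e, a, a², a³, a⁴, a⁵, a⁶, a⁷, a⁸, a⁹, a¹⁰, a¹¹, a¹², a¹³, a¹⁴, a¹⁵, a¹⁶, a¹⁷}.

Answer: {e, a, a², a³, a⁴, a⁵, a⁶, a⁷, a⁸, a⁹, a¹⁰, a¹¹, a¹², a¹³, a¹⁴, a¹⁵, a¹⁶, a¹⁷}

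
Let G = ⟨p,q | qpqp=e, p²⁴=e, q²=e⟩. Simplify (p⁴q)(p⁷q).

Compute (p⁴q) · (p⁷q) by multiplying left to right and reducing via the relations at each step:
  (p⁴q) · p⁷ = p²¹q
  (p²¹q) · q = p²¹

Answer: p²¹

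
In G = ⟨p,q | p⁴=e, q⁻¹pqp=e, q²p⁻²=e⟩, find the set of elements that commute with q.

⟨q⟩ ⊆ C_G(q) since powers of q commute with q; so |C_G(q)| ≥ |⟨q⟩| = 4.
By orbit–stabilizer, |C_G(q)| = |G| / |conj. class of q| = 8 / 2 = 4.
The 4 elements commuting with q are {e, p², q, q⁻¹}.

Answer: {e, p², q, q⁻¹}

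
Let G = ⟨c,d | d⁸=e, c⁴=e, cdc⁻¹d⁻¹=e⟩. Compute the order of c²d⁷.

Compute successive powers until reaching e:
  (c²d⁷)¹ = c²d⁷, (c²d⁷)² = d⁶, (c²d⁷)³ = c²d⁵, (c²d⁷)⁴ = d⁴, (c²d⁷)⁵ = c²d³, (c²d⁷)⁶ = d², (c²d⁷)⁷ = c²d, (c²d⁷)⁸ = e.
The smallest positive k with (c²d⁷)ᵏ = e is 8.

Answer: 8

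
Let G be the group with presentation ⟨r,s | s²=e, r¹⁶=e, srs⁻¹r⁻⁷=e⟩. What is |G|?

Enumerate words in the generators, reducing via the relations: the distinct elements are
  {e, r, s, rs, r², r³, r⁴, r⁵, r⁶, r⁷, r⁸, r⁹, r²s, r³s, r¹², r¹³, r¹¹, r¹⁰, r¹⁴, r¹⁵, r⁴s, r⁵s, r⁶s, r⁷s, r⁸s, r⁹s, r¹²s, r¹³s, r¹¹s, r¹⁰s, r¹⁴s, r¹⁵s}.
No further products give new elements, so |G| = 32.

Answer: 32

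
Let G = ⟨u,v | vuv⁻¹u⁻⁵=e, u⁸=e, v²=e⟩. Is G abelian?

u·v = uv but v·u = u⁵v, so u·v ≠ v·u and G is not abelian.

Answer: No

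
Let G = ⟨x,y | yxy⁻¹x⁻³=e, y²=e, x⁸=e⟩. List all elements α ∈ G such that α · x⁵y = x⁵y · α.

⟨x⁵y⟩ ⊆ C_G(x⁵y) since powers of x⁵y commute with x⁵y; so |C_G(x⁵y)| ≥ |⟨x⁵y⟩| = 4.
By orbit–stabilizer, |C_G(x⁵y)| = |G| / |conj. class of x⁵y| = 16 / 4 = 4.
The 4 elements commuting with x⁵y are {e, x⁴, xy, x⁵y}.

Answer: {e, x⁴, xy, x⁵y}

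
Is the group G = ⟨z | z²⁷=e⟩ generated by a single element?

|G| = 27. The element z has order 27 (its powers give 27 distinct elements), so ⟨z⟩ = G and G is cyclic.

Answer: Yes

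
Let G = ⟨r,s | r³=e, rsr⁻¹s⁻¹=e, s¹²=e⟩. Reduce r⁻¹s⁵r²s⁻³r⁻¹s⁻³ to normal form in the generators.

Multiply left to right, reducing at each step:
  (r²) · s⁵ = r²s⁵
  (r²s⁵) · r² = rs⁵
  (rs⁵) · s⁻³ = rs²
  (rs²) · r⁻¹ = s²
  (s²) · s⁻³ = s¹¹

Answer: s¹¹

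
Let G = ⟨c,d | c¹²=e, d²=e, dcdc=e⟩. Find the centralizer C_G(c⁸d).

⟨c⁸d⟩ ⊆ C_G(c⁸d) since powers of c⁸d commute with c⁸d; so |C_G(c⁸d)| ≥ |⟨c⁸d⟩| = 2.
By orbit–stabilizer, |C_G(c⁸d)| = |G| / |conj. class of c⁸d| = 24 / 6 = 4.
The 4 elements commuting with c⁸d are {e, c⁶, c²d, c⁸d}.

Answer: {e, c⁶, c²d, c⁸d}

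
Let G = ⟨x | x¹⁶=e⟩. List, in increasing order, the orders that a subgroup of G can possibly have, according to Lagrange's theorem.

|G| = 16 = 2⁴. By Lagrange's theorem the order of any subgroup divides 16; the divisors of 16 are 1, 2, 4, 8, 16.

Answer: 1, 2, 4, 8, 16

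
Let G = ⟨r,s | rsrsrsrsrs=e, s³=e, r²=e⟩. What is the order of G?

Enumerate words in the generators, reducing via the relations: the distinct elements are
  {e, r, s, rs, sr, s², rsr, rs², srs, s²r, rsrs, rs²r, srsr, srs², s²rs, rsrsr, rsrs², rs²rs, srs²r, s²rsr, s²rs², rsrs²r, rs²rsr, rs²rs², srsrs², srs²rs, s²rsrs, s²rs²r, rsrs²rs, rs²rsrs, rs²rs²r, srsrs²r, srs²rsr, srs²rs², s²rsrs², s²rs²rs, rsrs²rsr, rsrs²rs², rs²rsrs², srsrs²rs, srs²rsrs, s²rsrs²r, s²rs²rsr, rsrs²rsrs, rs²rsrs²r, srsrs²rs², srs²rsrs², s²rsrs²rs, s²rs²rsrs, rsrs²rsrs², rs²rsrs²rs, srs²rsrs²r, s²rsrs²rsr, s²rsrs²rs², s²rs²rsrs², rsrs²rsrs²r, rs²rsrs²rsr, rs²rsrs²rs², srs²rsrs²rs, rsrs²rsrs²rs}.
No further products give new elements, so |G| = 60.

Answer: 60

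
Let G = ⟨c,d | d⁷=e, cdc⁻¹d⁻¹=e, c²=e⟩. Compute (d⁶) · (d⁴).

Compute (d⁶) · (d⁴) by multiplying left to right and reducing via the relations at each step:
  (d⁶) · d⁴ = d³

Answer: d³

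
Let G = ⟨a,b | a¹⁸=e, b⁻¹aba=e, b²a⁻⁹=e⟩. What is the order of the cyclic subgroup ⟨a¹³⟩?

|⟨a¹³⟩| equals the order of a¹³. Compute successive powers until reaching e:
  (a¹³)¹ = a¹³, (a¹³)² = a⁸, (a¹³)³ = a³, (a¹³)⁴ = a¹⁶, (a¹³)⁵ = a¹¹, (a¹³)⁶ = a⁶, (a¹³)⁷ = a, (a¹³)⁸ = a¹⁴, (a¹³)⁹ = a⁹, (a¹³)¹⁰ = a⁴, (a¹³)¹¹ = a¹⁷, (a¹³)¹² = a¹², (a¹³)¹³ = a⁷, (a¹³)¹⁴ = a², (a¹³)¹⁵ = a¹⁵, (a¹³)¹⁶ = a¹⁰, (a¹³)¹⁷ = a⁵, (a¹³)¹⁸ = e.
The smallest positive k with (a¹³)ᵏ = e is 18, so |⟨a¹³⟩| = 18.

Answer: 18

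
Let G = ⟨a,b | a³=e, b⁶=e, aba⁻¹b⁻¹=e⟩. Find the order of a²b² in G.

Compute successive powers until reaching e:
  (a²b²)¹ = a²b², (a²b²)² = ab⁴, (a²b²)³ = e.
The smallest positive k with (a²b²)ᵏ = e is 3.

Answer: 3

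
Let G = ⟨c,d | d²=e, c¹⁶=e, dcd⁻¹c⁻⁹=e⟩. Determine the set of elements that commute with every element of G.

An element z ∈ Z(G) iff z commutes with every generator.
For example c² is central: (c²)·c = c³ = c·(c²); (c²)·d = c²d = d·(c²).
Whereas c ∉ Z(G) since c·d = cd ≠ c⁹d = d·c.
Checking each of the 32 elements this way gives Z(G) = {e, c², c⁴, c⁶, c⁸, c¹⁰, c¹², c¹⁴}, of order 8.

Answer: {e, c², c⁴, c⁶, c⁸, c¹⁰, c¹², c¹⁴}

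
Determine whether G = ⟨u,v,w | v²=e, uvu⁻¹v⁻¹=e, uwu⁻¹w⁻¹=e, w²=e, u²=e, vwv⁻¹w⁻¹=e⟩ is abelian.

Each pair of generators commutes: u·v = uv = v·u; u·w = uw = w·u; v·w = vw = w·v. Since the generators pairwise commute, every element of G commutes with every other, so G is abelian.

Answer: Yes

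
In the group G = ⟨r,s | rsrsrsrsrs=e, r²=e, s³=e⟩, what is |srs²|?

Compute successive powers until reaching e:
  (srs²)¹ = srs², (srs²)² = e.
The smallest positive k with (srs²)ᵏ = e is 2.

Answer: 2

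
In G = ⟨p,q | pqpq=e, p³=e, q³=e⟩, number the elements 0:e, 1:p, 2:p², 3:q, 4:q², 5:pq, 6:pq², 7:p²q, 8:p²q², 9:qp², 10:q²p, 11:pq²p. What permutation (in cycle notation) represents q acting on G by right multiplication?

(0 3 4)(1 5 6)(2 7 8)(9 11 10)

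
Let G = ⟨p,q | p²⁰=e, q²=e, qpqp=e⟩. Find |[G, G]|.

G' = [G, G] is generated by all commutators. The generator-pair commutators are: [p, q] = p².
The subgroup they normally generate is {e, p², p⁴, p⁶, p⁸, p¹⁰, p¹², p¹⁴, p¹⁶, p¹⁸}, of order 10.
Check: |G/G'| = 40/10 = 4 is the order of the abelianisation.

Answer: 10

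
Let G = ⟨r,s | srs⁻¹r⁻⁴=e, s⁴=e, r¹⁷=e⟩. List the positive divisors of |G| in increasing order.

|G| = 68 = 2² · 17. By Lagrange's theorem the order of any subgroup divides 68; the divisors of 68 are 1, 2, 4, 17, 34, 68.

Answer: 1, 2, 4, 17, 34, 68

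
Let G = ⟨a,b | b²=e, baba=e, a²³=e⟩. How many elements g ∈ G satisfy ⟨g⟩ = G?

⟨g⟩ = G would require ord(g) = |G| = 46, but the maximum element order in G is 23 < 46. So G is not cyclic and no single element generates it: the count is 0.

Answer: 0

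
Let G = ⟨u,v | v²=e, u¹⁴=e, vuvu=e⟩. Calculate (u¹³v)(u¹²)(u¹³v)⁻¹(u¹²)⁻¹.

[(u¹³v), (u¹²)] = (u¹³v)·(u¹²)·(u¹³v)⁻¹·(u¹²)⁻¹.
  (u¹³v) · (u¹²) = uv
  (uv) · (u¹³v) = u²
  (u²) · (u²) = u⁴

Answer: u⁴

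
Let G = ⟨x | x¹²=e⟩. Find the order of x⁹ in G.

Compute successive powers until reaching e:
  (x⁹)¹ = x⁹, (x⁹)² = x⁶, (x⁹)³ = x³, (x⁹)⁴ = e.
The smallest positive k with (x⁹)ᵏ = e is 4.

Answer: 4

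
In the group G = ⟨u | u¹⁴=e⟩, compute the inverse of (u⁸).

The order of (u⁸) is 7 (smallest k with (u⁸)ᵏ = e), so (u⁸)⁻¹ = (u⁸)⁶ = u⁶.
Check: (u⁸) · (u⁶) → (u⁸) · u⁶ = e, giving e as required.

Answer: u⁶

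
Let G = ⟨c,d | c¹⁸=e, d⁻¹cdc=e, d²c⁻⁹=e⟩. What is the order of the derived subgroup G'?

G' = [G, G] is generated by all commutators. The generator-pair commutators are: [c, d] = c².
The subgroup they normally generate is {e, c², c⁴, c⁶, c⁸, c¹⁰, c¹², c¹⁴, c¹⁶}, of order 9.
Check: |G/G'| = 36/9 = 4 is the order of the abelianisation.

Answer: 9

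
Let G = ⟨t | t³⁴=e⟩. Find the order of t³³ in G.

Compute successive powers until reaching e:
  (t³³)¹ = t³³, (t³³)² = t³², (t³³)³ = t³¹, (t³³)⁴ = t³⁰, (t³³)⁵ = t²⁹, (t³³)⁶ = t²⁸, (t³³)⁷ = t²⁷, (t³³)⁸ = t²⁶, (t³³)⁹ = t²⁵, (t³³)¹⁰ = t²⁴, (t³³)¹¹ = t²³, (t³³)¹² = t²², (t³³)¹³ = t²¹, (t³³)¹⁴ = t²⁰, (t³³)¹⁵ = t¹⁹, (t³³)¹⁶ = t¹⁸, (t³³)¹⁷ = t¹⁷, (t³³)¹⁸ = t¹⁶, (t³³)¹⁹ = t¹⁵, (t³³)²⁰ = t¹⁴, (t³³)²¹ = t¹³, (t³³)²² = t¹², (t³³)²³ = t¹¹, (t³³)²⁴ = t¹⁰, (t³³)²⁵ = t⁹, (t³³)²⁶ = t⁸, (t³³)²⁷ = t⁷, (t³³)²⁸ = t⁶, (t³³)²⁹ = t⁵, (t³³)³⁰ = t⁴, (t³³)³¹ = t³, (t³³)³² = t², (t³³)³³ = t, (t³³)³⁴ = e.
The smallest positive k with (t³³)ᵏ = e is 34.

Answer: 34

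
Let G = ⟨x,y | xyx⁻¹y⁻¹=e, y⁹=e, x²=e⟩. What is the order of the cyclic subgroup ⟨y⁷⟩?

|⟨y⁷⟩| equals the order of y⁷. Compute successive powers until reaching e:
  (y⁷)¹ = y⁷, (y⁷)² = y⁵, (y⁷)³ = y³, (y⁷)⁴ = y, (y⁷)⁵ = y⁸, (y⁷)⁶ = y⁶, (y⁷)⁷ = y⁴, (y⁷)⁸ = y², (y⁷)⁹ = e.
The smallest positive k with (y⁷)ᵏ = e is 9, so |⟨y⁷⟩| = 9.

Answer: 9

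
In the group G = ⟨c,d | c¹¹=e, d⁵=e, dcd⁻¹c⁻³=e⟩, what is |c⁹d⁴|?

Compute successive powers until reaching e:
  (c⁹d⁴)¹ = c⁹d⁴, (c⁹d⁴)² = cd³, (c⁹d⁴)³ = c²d², (c⁹d⁴)⁴ = c⁶d, (c⁹d⁴)⁵ = e.
The smallest positive k with (c⁹d⁴)ᵏ = e is 5.

Answer: 5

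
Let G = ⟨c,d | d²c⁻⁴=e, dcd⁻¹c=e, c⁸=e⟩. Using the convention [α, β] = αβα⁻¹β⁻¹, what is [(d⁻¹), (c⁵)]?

[(d⁻¹), (c⁵)] = (d⁻¹)·(c⁵)·(d⁻¹)⁻¹·(c⁵)⁻¹.
  (d⁻¹) · (c⁵) = c³d⁻¹
  (c³d⁻¹) · d = c³
  (c³) · (c³) = c⁶

Answer: c⁶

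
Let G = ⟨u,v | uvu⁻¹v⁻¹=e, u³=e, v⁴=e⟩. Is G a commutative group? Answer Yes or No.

Each pair of generators commutes: u·v = uv = v·u. Since the generators pairwise commute, every element of G commutes with every other, so G is abelian.

Answer: Yes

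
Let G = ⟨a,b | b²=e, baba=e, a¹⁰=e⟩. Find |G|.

Enumerate words in the generators, reducing via the relations: the distinct elements are
  {a, b, e, ab, a², a³, a⁴, a⁵, a⁶, a⁷, a⁸, a⁹, a²b, a³b, a⁴b, a⁵b, a⁶b, a⁷b, a⁸b, a⁹b}.
No further products give new elements, so |G| = 20.

Answer: 20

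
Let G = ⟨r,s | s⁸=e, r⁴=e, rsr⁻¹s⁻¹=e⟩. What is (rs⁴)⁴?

Compute successive powers of (rs⁴), reducing at each step:
  (rs⁴)²: (rs⁴) · r = r²s⁴;   (r²s⁴) · s⁴ = r²
  (rs⁴)³: (r²) · r = r³;   (r³) · s⁴ = r³s⁴
  (rs⁴)⁴: (r³s⁴) · r = s⁴;   (s⁴) · s⁴ = e

Answer: e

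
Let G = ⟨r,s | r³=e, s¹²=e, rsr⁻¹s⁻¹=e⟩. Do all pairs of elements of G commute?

Each pair of generators commutes: r·s = rs = s·r. Since the generators pairwise commute, every element of G commutes with every other, so G is abelian.

Answer: Yes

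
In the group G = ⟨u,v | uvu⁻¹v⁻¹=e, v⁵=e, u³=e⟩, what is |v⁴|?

Compute successive powers until reaching e:
  (v⁴)¹ = v⁴, (v⁴)² = v³, (v⁴)³ = v², (v⁴)⁴ = v, (v⁴)⁵ = e.
The smallest positive k with (v⁴)ᵏ = e is 5.

Answer: 5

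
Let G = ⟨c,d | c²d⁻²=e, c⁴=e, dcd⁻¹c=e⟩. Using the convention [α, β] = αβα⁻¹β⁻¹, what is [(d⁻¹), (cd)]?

[(d⁻¹), (cd)] = (d⁻¹)·(cd)·(d⁻¹)⁻¹·(cd)⁻¹.
  (d⁻¹) · (cd) = c³
  (c³) · d = cd⁻¹
  (cd⁻¹) · (cd⁻¹) = c²

Answer: c²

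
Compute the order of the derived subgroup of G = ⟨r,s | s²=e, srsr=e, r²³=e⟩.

G' = [G, G] is generated by all commutators. The generator-pair commutators are: [r, s] = r².
The subgroup they normally generate is {e, r, r², r³, r⁴, r⁵, r⁶, r⁷, r⁸, r⁹, r¹⁰, r¹¹, r¹², r¹³, r¹⁴, r¹⁵, r¹⁶, r¹⁷, r¹⁸, r¹⁹, r²⁰, r²¹, r²²}, of order 23.
Check: |G/G'| = 46/23 = 2 is the order of the abelianisation.

Answer: 23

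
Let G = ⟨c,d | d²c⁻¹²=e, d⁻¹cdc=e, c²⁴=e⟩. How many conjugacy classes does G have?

The conjugacy classes (representative and size) are:
  [e] (size 1), [c] (size 2), [c²] (size 2), [c³] (size 2), [c⁴] (size 2), [c⁵] (size 2), [c¹⁸] (size 2), [c⁷] (size 2), [c¹⁶] (size 2), [c¹⁵] (size 2), [c¹⁴] (size 2), [c¹³] (size 2), [c¹²] (size 1), [c⁶d] (size 12), [c⁵d⁻¹] (size 12).
Class equation: 1 + 2 + 2 + 2 + 2 + 2 + 2 + 2 + 2 + 2 + 2 + 2 + 1 + 12 + 12 = 48 = |G|. So G has 15 conjugacy classes.

Answer: 15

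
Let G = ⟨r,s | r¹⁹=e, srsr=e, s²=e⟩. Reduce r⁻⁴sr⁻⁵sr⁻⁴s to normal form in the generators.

Multiply left to right, reducing at each step:
  (r¹⁵) · s = r¹⁵s
  (r¹⁵s) · r⁻⁵ = rs
  (rs) · s = r
  r · r⁻⁴ = r¹⁶
  (r¹⁶) · s = r¹⁶s

Answer: r¹⁶s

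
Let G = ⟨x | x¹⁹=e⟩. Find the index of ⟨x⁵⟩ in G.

First find ord(x⁵) by computing successive powers:
  (x⁵)¹ = x⁵, (x⁵)² = x¹⁰, (x⁵)³ = x¹⁵, (x⁵)⁴ = x, (x⁵)⁵ = x⁶, (x⁵)⁶ = x¹¹, (x⁵)⁷ = x¹⁶, (x⁵)⁸ = x², (x⁵)⁹ = x⁷, (x⁵)¹⁰ = x¹², (x⁵)¹¹ = x¹⁷, (x⁵)¹² = x³, (x⁵)¹³ = x⁸, (x⁵)¹⁴ = x¹³, (x⁵)¹⁵ = x¹⁸, (x⁵)¹⁶ = x⁴, (x⁵)¹⁷ = x⁹, (x⁵)¹⁸ = x¹⁴, (x⁵)¹⁹ = e.
So |⟨x⁵⟩| = ord(x⁵) = 19. With |G| = 19, by Lagrange [G : ⟨x⁵⟩] = 19/19 = 1.

Answer: 1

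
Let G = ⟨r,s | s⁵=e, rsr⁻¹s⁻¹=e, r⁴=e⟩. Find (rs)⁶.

Compute successive powers of (rs), reducing at each step:
  (rs)²: (rs) · r = r²s;   (r²s) · s = r²s²
  (rs)³: (r²s²) · r = r³s²;   (r³s²) · s = r³s³
  (rs)⁴: (r³s³) · r = s³;   (s³) · s = s⁴
  (rs)⁵: (s⁴) · r = rs⁴;   (rs⁴) · s = r
  (rs)⁶: r · r = r²;   (r²) · s = r²s

Answer: r²s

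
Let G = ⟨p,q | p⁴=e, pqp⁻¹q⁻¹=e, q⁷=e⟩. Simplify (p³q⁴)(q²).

Compute (p³q⁴) · (q²) by multiplying left to right and reducing via the relations at each step:
  (p³q⁴) · q² = p³q⁶

Answer: p³q⁶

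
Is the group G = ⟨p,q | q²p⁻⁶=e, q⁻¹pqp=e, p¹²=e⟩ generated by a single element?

Every cyclic group is abelian. But p·q = pq while q·p = p⁵q⁻¹, so p·q ≠ q·p and G is not abelian. Hence G is not cyclic.

Answer: No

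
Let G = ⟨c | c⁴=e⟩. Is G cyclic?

|G| = 4. The element c has order 4 (its powers give 4 distinct elements), so ⟨c⟩ = G and G is cyclic.

Answer: Yes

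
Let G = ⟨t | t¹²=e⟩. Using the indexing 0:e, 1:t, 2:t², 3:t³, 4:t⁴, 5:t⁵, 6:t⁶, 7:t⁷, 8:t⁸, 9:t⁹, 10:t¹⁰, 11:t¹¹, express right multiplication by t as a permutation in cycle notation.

(0 1 2 3 4 5 6 7 8 9 10 11)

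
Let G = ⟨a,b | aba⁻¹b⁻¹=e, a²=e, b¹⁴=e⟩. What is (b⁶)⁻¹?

The order of (b⁶) is 7 (smallest k with (b⁶)ᵏ = e), so (b⁶)⁻¹ = (b⁶)⁶ = b⁸.
Check: (b⁶) · (b⁸) → (b⁶) · b⁸ = e, giving e as required.

Answer: b⁸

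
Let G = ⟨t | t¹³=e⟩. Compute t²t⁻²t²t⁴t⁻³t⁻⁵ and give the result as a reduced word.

Multiply left to right, reducing at each step:
  (t²) · t⁻² = e
  e · t² = t²
  (t²) · t⁴ = t⁶
  (t⁶) · t⁻³ = t³
  (t³) · t⁻⁵ = t¹¹

Answer: t¹¹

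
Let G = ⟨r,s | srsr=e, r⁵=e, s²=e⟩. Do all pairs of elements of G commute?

r·s = rs but s·r = r⁴s, so r·s ≠ s·r and G is not abelian.

Answer: No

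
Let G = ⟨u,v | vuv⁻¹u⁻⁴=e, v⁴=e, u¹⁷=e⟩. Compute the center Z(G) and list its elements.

An element z ∈ Z(G) iff z commutes with every generator.
For example e is central: e·u = u = u·e; e·v = v = v·e.
Whereas u ∉ Z(G) since u·v = uv ≠ u⁴v = v·u.
Checking each of the 68 elements this way gives Z(G) = {e}, of order 1.

Answer: {e}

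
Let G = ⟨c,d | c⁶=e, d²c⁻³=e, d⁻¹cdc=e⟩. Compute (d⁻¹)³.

Compute successive powers of (d⁻¹), reducing at each step:
  (d⁻¹)²: (d⁻¹) · d⁻¹ = c³
  (d⁻¹)³: (c³) · d⁻¹ = d

Answer: d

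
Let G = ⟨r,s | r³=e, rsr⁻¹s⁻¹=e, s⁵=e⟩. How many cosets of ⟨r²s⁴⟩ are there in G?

First find ord(r²s⁴) by computing successive powers:
  (r²s⁴)¹ = r²s⁴, (r²s⁴)² = rs³, (r²s⁴)³ = s², (r²s⁴)⁴ = r²s, (r²s⁴)⁵ = r, (r²s⁴)⁶ = s⁴, (r²s⁴)⁷ = r²s³, (r²s⁴)⁸ = rs², (r²s⁴)⁹ = s, (r²s⁴)¹⁰ = r², (r²s⁴)¹¹ = rs⁴, (r²s⁴)¹² = s³, (r²s⁴)¹³ = r²s², (r²s⁴)¹⁴ = rs, (r²s⁴)¹⁵ = e.
So |⟨r²s⁴⟩| = ord(r²s⁴) = 15. With |G| = 15, by Lagrange [G : ⟨r²s⁴⟩] = 15/15 = 1.

Answer: 1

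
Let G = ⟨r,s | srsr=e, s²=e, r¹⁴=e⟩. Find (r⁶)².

Compute successive powers of (r⁶), reducing at each step:
  (r⁶)²: (r⁶) · r⁶ = r¹²

Answer: r¹²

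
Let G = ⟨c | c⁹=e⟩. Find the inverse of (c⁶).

The order of (c⁶) is 3 (smallest k with (c⁶)ᵏ = e), so (c⁶)⁻¹ = (c⁶)² = c³.
Check: (c⁶) · (c³) → (c⁶) · c³ = e, giving e as required.

Answer: c³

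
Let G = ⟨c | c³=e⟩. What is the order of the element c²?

Compute successive powers until reaching e:
  (c²)¹ = c², (c²)² = c, (c²)³ = e.
The smallest positive k with (c²)ᵏ = e is 3.

Answer: 3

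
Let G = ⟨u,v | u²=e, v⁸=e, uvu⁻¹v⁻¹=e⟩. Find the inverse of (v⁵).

The order of (v⁵) is 8 (smallest k with (v⁵)ᵏ = e), so (v⁵)⁻¹ = (v⁵)⁷ = v³.
Check: (v⁵) · (v³) → (v⁵) · v³ = e, giving e as required.

Answer: v³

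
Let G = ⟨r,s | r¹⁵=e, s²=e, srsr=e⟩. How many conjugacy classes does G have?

The conjugacy classes (representative and size) are:
  [e] (size 1), [r¹⁴] (size 2), [r²] (size 2), [r³] (size 2), [r⁴] (size 2), [r¹⁰] (size 2), [r⁹] (size 2), [r⁷] (size 2), [r¹³s] (size 15).
Class equation: 1 + 2 + 2 + 2 + 2 + 2 + 2 + 2 + 15 = 30 = |G|. So G has 9 conjugacy classes.

Answer: 9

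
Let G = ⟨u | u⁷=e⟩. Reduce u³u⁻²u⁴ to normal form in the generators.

Multiply left to right, reducing at each step:
  (u³) · u⁻² = u
  u · u⁴ = u⁵

Answer: u⁵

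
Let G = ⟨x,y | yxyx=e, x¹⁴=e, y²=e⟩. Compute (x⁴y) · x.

Compute (x⁴y) · x by multiplying left to right and reducing via the relations at each step:
  (x⁴y) · x = x³y

Answer: x³y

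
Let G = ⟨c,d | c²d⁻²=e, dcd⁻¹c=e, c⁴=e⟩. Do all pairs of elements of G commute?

c·d = cd but d·c = cd⁻¹, so c·d ≠ d·c and G is not abelian.

Answer: No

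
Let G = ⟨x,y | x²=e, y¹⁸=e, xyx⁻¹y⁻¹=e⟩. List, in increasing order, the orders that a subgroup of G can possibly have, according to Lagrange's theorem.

|G| = 36 = 2² · 3². By Lagrange's theorem the order of any subgroup divides 36; the divisors of 36 are 1, 2, 3, 4, 6, 9, 12, 18, 36.

Answer: 1, 2, 3, 4, 6, 9, 12, 18, 36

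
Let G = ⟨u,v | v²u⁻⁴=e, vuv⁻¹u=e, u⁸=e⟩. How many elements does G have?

Enumerate words in the generators, reducing via the relations: the distinct elements are
  {e, u, v, uv, u², u³, u⁴, u⁵, u⁶, u⁷, u²v, u³v, v⁻¹, uv⁻¹, u²v⁻¹, u³v⁻¹}.
No further products give new elements, so |G| = 16.

Answer: 16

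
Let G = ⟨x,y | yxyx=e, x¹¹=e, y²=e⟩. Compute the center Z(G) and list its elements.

An element z ∈ Z(G) iff z commutes with every generator.
For example e is central: e·x = x = x·e; e·y = y = y·e.
Whereas x ∉ Z(G) since x·y = xy ≠ x¹⁰y = y·x.
Checking each of the 22 elements this way gives Z(G) = {e}, of order 1.

Answer: {e}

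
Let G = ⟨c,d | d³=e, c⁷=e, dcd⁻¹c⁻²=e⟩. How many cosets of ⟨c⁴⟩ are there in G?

First find ord(c⁴) by computing successive powers:
  (c⁴)¹ = c⁴, (c⁴)² = c, (c⁴)³ = c⁵, (c⁴)⁴ = c², (c⁴)⁵ = c⁶, (c⁴)⁶ = c³, (c⁴)⁷ = e.
So |⟨c⁴⟩| = ord(c⁴) = 7. With |G| = 21, by Lagrange [G : ⟨c⁴⟩] = 21/7 = 3.

Answer: 3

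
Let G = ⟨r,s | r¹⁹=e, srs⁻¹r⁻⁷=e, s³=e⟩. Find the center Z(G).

An element z ∈ Z(G) iff z commutes with every generator.
For example e is central: e·r = r = r·e; e·s = s = s·e.
Whereas r ∉ Z(G) since r·s = rs ≠ r⁷s = s·r.
Checking each of the 57 elements this way gives Z(G) = {e}, of order 1.

Answer: {e}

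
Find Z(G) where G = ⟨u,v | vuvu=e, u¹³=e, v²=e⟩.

An element z ∈ Z(G) iff z commutes with every generator.
For example e is central: e·u = u = u·e; e·v = v = v·e.
Whereas u ∉ Z(G) since u·v = uv ≠ u¹²v = v·u.
Checking each of the 26 elements this way gives Z(G) = {e}, of order 1.

Answer: {e}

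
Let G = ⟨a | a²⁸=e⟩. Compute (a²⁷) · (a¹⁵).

Compute (a²⁷) · (a¹⁵) by multiplying left to right and reducing via the relations at each step:
  (a²⁷) · a¹⁵ = a¹⁴

Answer: a¹⁴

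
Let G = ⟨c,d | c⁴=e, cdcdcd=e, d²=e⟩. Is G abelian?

c·d = cd but d·c = dc, so c·d ≠ d·c and G is not abelian.

Answer: No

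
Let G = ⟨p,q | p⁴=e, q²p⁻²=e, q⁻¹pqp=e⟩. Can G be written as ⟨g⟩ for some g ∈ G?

Every cyclic group is abelian. But p·q = pq while q·p = pq⁻¹, so p·q ≠ q·p and G is not abelian. Hence G is not cyclic.

Answer: No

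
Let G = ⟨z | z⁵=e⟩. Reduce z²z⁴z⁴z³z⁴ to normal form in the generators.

Multiply left to right, reducing at each step:
  (z²) · z⁴ = z
  z · z⁴ = e
  e · z³ = z³
  (z³) · z⁴ = z²

Answer: z²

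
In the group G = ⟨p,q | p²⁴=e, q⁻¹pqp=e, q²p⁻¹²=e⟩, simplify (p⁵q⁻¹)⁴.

Compute successive powers of (p⁵q⁻¹), reducing at each step:
  (p⁵q⁻¹)²: (p⁵q⁻¹) · p⁵ = q⁻¹;   (q⁻¹) · q⁻¹ = p¹²
  (p⁵q⁻¹)³: (p¹²) · p⁵ = p¹⁷;   (p¹⁷) · q⁻¹ = p⁵q
  (p⁵q⁻¹)⁴: (p⁵q) · p⁵ = q;   q · q⁻¹ = e

Answer: e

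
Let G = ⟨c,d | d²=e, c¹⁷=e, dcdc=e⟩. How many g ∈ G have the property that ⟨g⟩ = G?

⟨g⟩ = G would require ord(g) = |G| = 34, but the maximum element order in G is 17 < 34. So G is not cyclic and no single element generates it: the count is 0.

Answer: 0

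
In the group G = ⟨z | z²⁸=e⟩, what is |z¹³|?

Compute successive powers until reaching e:
  (z¹³)¹ = z¹³, (z¹³)² = z²⁶, (z¹³)³ = z¹¹, (z¹³)⁴ = z²⁴, (z¹³)⁵ = z⁹, (z¹³)⁶ = z²², (z¹³)⁷ = z⁷, (z¹³)⁸ = z²⁰, (z¹³)⁹ = z⁵, (z¹³)¹⁰ = z¹⁸, (z¹³)¹¹ = z³, (z¹³)¹² = z¹⁶, (z¹³)¹³ = z, (z¹³)¹⁴ = z¹⁴, (z¹³)¹⁵ = z²⁷, (z¹³)¹⁶ = z¹², (z¹³)¹⁷ = z²⁵, (z¹³)¹⁸ = z¹⁰, (z¹³)¹⁹ = z²³, (z¹³)²⁰ = z⁸, (z¹³)²¹ = z²¹, (z¹³)²² = z⁶, (z¹³)²³ = z¹⁹, (z¹³)²⁴ = z⁴, (z¹³)²⁵ = z¹⁷, (z¹³)²⁶ = z², (z¹³)²⁷ = z¹⁵, (z¹³)²⁸ = e.
The smallest positive k with (z¹³)ᵏ = e is 28.

Answer: 28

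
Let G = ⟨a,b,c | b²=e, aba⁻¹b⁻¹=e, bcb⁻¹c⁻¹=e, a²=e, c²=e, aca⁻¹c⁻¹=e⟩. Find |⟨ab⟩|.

|⟨ab⟩| equals the order of ab. Compute successive powers until reaching e:
  (ab)¹ = ab, (ab)² = e.
The smallest positive k with (ab)ᵏ = e is 2, so |⟨ab⟩| = 2.

Answer: 2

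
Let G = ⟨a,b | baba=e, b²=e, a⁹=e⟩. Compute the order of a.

Compute successive powers until reaching e:
  a¹ = a, a² = a², a³ = a³, a⁴ = a⁴, a⁵ = a⁵, a⁶ = a⁶, a⁷ = a⁷, a⁸ = a⁸, a⁹ = e.
The smallest positive k with aᵏ = e is 9.

Answer: 9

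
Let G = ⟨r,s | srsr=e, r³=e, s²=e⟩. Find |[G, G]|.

G' = [G, G] is generated by all commutators. The generator-pair commutators are: [r, s] = r².
The subgroup they normally generate is {e, r, r²}, of order 3.
Check: |G/G'| = 6/3 = 2 is the order of the abelianisation.

Answer: 3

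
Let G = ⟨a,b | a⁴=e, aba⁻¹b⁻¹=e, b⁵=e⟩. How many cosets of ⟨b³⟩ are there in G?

First find ord(b³) by computing successive powers:
  (b³)¹ = b³, (b³)² = b, (b³)³ = b⁴, (b³)⁴ = b², (b³)⁵ = e.
So |⟨b³⟩| = ord(b³) = 5. With |G| = 20, by Lagrange [G : ⟨b³⟩] = 20/5 = 4.

Answer: 4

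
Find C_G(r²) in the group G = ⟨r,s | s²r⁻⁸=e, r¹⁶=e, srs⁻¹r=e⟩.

⟨r²⟩ ⊆ C_G(r²) since powers of r² commute with r²; so |C_G(r²)| ≥ |⟨r²⟩| = 8.
By orbit–stabilizer, |C_G(r²)| = |G| / |conj. class of r²| = 32 / 2 = 16.
The 16 elements commuting with r² are {e, r, r², r³, r⁴, r⁵, r⁶, r⁷, r⁸, r⁹, r¹⁰, r¹¹, r¹², r¹³, r¹⁴, r¹⁵}.

Answer: {e, r, r², r³, r⁴, r⁵, r⁶, r⁷, r⁸, r⁹, r¹⁰, r¹¹, r¹², r¹³, r¹⁴, r¹⁵}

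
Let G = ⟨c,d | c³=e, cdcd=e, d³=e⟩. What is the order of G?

Enumerate words in the generators, reducing via the relations: the distinct elements are
  {c, d, e, cd, c², d², cd², c²d, dc², d²c, cd²c, c²d²}.
No further products give new elements, so |G| = 12.

Answer: 12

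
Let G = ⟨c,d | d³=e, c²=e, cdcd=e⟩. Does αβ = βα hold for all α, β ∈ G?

c·d = cd but d·c = cd², so c·d ≠ d·c and G is not abelian.

Answer: No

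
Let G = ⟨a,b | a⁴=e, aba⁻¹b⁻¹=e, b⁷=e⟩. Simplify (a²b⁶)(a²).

Compute (a²b⁶) · (a²) by multiplying left to right and reducing via the relations at each step:
  (a²b⁶) · a² = b⁶

Answer: b⁶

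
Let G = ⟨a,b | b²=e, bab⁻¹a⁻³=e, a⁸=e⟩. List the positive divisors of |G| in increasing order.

|G| = 16 = 2⁴. By Lagrange's theorem the order of any subgroup divides 16; the divisors of 16 are 1, 2, 4, 8, 16.

Answer: 1, 2, 4, 8, 16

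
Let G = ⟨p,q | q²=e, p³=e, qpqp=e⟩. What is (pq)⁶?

Compute successive powers of (pq), reducing at each step:
  (pq)²: (pq) · p = q;   q · q = e
  (pq)³: e · p = p;   p · q = pq
  (pq)⁴: (pq) · p = q;   q · q = e
  (pq)⁵: e · p = p;   p · q = pq
  (pq)⁶: (pq) · p = q;   q · q = e

Answer: e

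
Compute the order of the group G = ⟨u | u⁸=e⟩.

G is generated by a single element, so G is cyclic. The relator gives u⁸ = e and no smaller power is forced to be e, so the 8 powers {e, u, u², u³, u⁴, u⁵, u⁶, u⁷} are distinct. Hence |G| = 8.

Answer: 8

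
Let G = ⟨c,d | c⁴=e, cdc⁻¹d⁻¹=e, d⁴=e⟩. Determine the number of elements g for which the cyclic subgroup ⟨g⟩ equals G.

⟨g⟩ = G would require ord(g) = |G| = 16, but the maximum element order in G is 4 < 16. So G is not cyclic and no single element generates it: the count is 0.

Answer: 0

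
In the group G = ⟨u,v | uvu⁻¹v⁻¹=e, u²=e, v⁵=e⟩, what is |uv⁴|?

Compute successive powers until reaching e:
  (uv⁴)¹ = uv⁴, (uv⁴)² = v³, (uv⁴)³ = uv², (uv⁴)⁴ = v, (uv⁴)⁵ = u, (uv⁴)⁶ = v⁴, (uv⁴)⁷ = uv³, (uv⁴)⁸ = v², (uv⁴)⁹ = uv, (uv⁴)¹⁰ = e.
The smallest positive k with (uv⁴)ᵏ = e is 10.

Answer: 10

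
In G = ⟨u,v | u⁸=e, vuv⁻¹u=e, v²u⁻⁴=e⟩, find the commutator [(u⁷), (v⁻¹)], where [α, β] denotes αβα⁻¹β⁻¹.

[(u⁷), (v⁻¹)] = (u⁷)·(v⁻¹)·(u⁷)⁻¹·(v⁻¹)⁻¹.
  (u⁷) · (v⁻¹) = u³v
  (u³v) · u = u²v
  (u²v) · v = u⁶

Answer: u⁶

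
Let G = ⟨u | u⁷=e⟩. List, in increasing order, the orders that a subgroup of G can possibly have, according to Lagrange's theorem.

|G| = 7 = 7. By Lagrange's theorem the order of any subgroup divides 7; the divisors of 7 are 1, 7.

Answer: 1, 7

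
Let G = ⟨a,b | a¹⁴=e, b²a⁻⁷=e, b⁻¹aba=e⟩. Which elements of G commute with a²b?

⟨a²b⟩ ⊆ C_G(a²b) since powers of a²b commute with a²b; so |C_G(a²b)| ≥ |⟨a²b⟩| = 4.
By orbit–stabilizer, |C_G(a²b)| = |G| / |conj. class of a²b| = 28 / 7 = 4.
The 4 elements commuting with a²b are {e, a⁷, a²b, a²b⁻¹}.

Answer: {e, a⁷, a²b, a²b⁻¹}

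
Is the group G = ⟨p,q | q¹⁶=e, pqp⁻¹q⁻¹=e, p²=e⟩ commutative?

Each pair of generators commutes: p·q = pq = q·p. Since the generators pairwise commute, every element of G commutes with every other, so G is abelian.

Answer: Yes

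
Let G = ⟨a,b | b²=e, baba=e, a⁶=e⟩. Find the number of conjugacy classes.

The conjugacy classes (representative and size) are:
  [e] (size 1), [a⁵] (size 2), [a⁴] (size 2), [a³] (size 1), [b] (size 3), [a³b] (size 3).
Class equation: 1 + 2 + 2 + 1 + 3 + 3 = 12 = |G|. So G has 6 conjugacy classes.

Answer: 6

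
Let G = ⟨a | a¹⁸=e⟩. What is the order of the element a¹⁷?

Compute successive powers until reaching e:
  (a¹⁷)¹ = a¹⁷, (a¹⁷)² = a¹⁶, (a¹⁷)³ = a¹⁵, (a¹⁷)⁴ = a¹⁴, (a¹⁷)⁵ = a¹³, (a¹⁷)⁶ = a¹², (a¹⁷)⁷ = a¹¹, (a¹⁷)⁸ = a¹⁰, (a¹⁷)⁹ = a⁹, (a¹⁷)¹⁰ = a⁸, (a¹⁷)¹¹ = a⁷, (a¹⁷)¹² = a⁶, (a¹⁷)¹³ = a⁵, (a¹⁷)¹⁴ = a⁴, (a¹⁷)¹⁵ = a³, (a¹⁷)¹⁶ = a², (a¹⁷)¹⁷ = a, (a¹⁷)¹⁸ = e.
The smallest positive k with (a¹⁷)ᵏ = e is 18.

Answer: 18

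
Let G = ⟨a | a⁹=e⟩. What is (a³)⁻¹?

The order of (a³) is 3 (smallest k with (a³)ᵏ = e), so (a³)⁻¹ = (a³)² = a⁶.
Check: (a³) · (a⁶) → (a³) · a⁶ = e, giving e as required.

Answer: a⁶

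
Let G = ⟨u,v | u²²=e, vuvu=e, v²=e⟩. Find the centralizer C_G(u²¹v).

⟨u²¹v⟩ ⊆ C_G(u²¹v) since powers of u²¹v commute with u²¹v; so |C_G(u²¹v)| ≥ |⟨u²¹v⟩| = 2.
By orbit–stabilizer, |C_G(u²¹v)| = |G| / |conj. class of u²¹v| = 44 / 11 = 4.
The 4 elements commuting with u²¹v are {e, u¹¹, u²¹v, u¹⁰v}.

Answer: {e, u¹¹, u²¹v, u¹⁰v}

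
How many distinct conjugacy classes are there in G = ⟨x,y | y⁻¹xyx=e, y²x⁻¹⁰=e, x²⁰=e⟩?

The conjugacy classes (representative and size) are:
  [e] (size 1), [x] (size 2), [x²] (size 2), [x³] (size 2), [x⁴] (size 2), [x⁵] (size 2), [x¹⁴] (size 2), [x⁷] (size 2), [x⁸] (size 2), [x¹¹] (size 2), [x¹⁰] (size 1), [x²y⁻¹] (size 10), [x⁹y] (size 10).
Class equation: 1 + 2 + 2 + 2 + 2 + 2 + 2 + 2 + 2 + 2 + 1 + 10 + 10 = 40 = |G|. So G has 13 conjugacy classes.

Answer: 13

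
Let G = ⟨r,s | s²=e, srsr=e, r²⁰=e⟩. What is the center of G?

An element z ∈ Z(G) iff z commutes with every generator.
For example r¹⁰ is central: (r¹⁰)·r = r¹¹ = r·(r¹⁰); (r¹⁰)·s = r¹⁰s = s·(r¹⁰).
Whereas r ∉ Z(G) since r·s = rs ≠ r¹⁹s = s·r.
Checking each of the 40 elements this way gives Z(G) = {e, r¹⁰}, of order 2.

Answer: {e, r¹⁰}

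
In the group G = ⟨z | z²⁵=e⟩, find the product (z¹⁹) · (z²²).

Compute (z¹⁹) · (z²²) by multiplying left to right and reducing via the relations at each step:
  (z¹⁹) · z²² = z¹⁶

Answer: z¹⁶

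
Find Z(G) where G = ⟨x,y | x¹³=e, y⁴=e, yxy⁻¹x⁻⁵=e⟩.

An element z ∈ Z(G) iff z commutes with every generator.
For example e is central: e·x = x = x·e; e·y = y = y·e.
Whereas x ∉ Z(G) since x·y = xy ≠ x⁵y = y·x.
Checking each of the 52 elements this way gives Z(G) = {e}, of order 1.

Answer: {e}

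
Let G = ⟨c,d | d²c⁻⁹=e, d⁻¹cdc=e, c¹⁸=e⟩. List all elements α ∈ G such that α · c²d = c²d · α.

⟨c²d⟩ ⊆ C_G(c²d) since powers of c²d commute with c²d; so |C_G(c²d)| ≥ |⟨c²d⟩| = 4.
By orbit–stabilizer, |C_G(c²d)| = |G| / |conj. class of c²d| = 36 / 9 = 4.
The 4 elements commuting with c²d are {e, c⁹, c²d, c²d⁻¹}.

Answer: {e, c⁹, c²d, c²d⁻¹}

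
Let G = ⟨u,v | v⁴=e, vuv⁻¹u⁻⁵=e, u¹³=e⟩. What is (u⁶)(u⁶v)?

Compute (u⁶) · (u⁶v) by multiplying left to right and reducing via the relations at each step:
  (u⁶) · u⁶ = u¹²
  (u¹²) · v = u¹²v

Answer: u¹²v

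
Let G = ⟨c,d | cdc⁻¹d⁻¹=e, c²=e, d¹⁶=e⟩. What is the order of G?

Enumerate words in the generators, reducing via the relations: the distinct elements are
  {c, d, e, cd, d², d³, d⁴, d⁵, d⁶, d⁷, d⁸, d⁹, cd², cd³, cd⁴, cd⁵, cd⁶, cd⁷, cd⁸, cd⁹, d¹², d¹³, d¹¹, d¹⁰, d¹⁴, d¹⁵, cd¹², cd¹³, cd¹¹, cd¹⁰, cd¹⁴, cd¹⁵}.
No further products give new elements, so |G| = 32.

Answer: 32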